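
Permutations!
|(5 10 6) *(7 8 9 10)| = 6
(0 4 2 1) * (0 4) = [0, 4, 1, 3, 2] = (1 4 2)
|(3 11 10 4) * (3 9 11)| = 4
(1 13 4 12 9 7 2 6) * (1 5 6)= (1 13 4 12 9 7 2)(5 6)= [0, 13, 1, 3, 12, 6, 5, 2, 8, 7, 10, 11, 9, 4]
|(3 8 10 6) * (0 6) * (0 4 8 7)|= 12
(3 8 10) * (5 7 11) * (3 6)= (3 8 10 6)(5 7 11)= [0, 1, 2, 8, 4, 7, 3, 11, 10, 9, 6, 5]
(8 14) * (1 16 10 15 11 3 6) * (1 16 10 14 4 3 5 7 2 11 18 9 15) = (1 10)(2 11 5 7)(3 6 16 14 8 4)(9 15 18) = [0, 10, 11, 6, 3, 7, 16, 2, 4, 15, 1, 5, 12, 13, 8, 18, 14, 17, 9]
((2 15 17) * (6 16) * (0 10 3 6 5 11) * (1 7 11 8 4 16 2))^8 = ((0 10 3 6 2 15 17 1 7 11)(4 16 5 8))^8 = (0 7 17 2 3)(1 15 6 10 11)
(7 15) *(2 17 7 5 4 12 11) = [0, 1, 17, 3, 12, 4, 6, 15, 8, 9, 10, 2, 11, 13, 14, 5, 16, 7] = (2 17 7 15 5 4 12 11)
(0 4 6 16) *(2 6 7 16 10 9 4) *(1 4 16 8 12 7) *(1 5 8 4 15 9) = (0 2 6 10 1 15 9 16)(4 5 8 12 7) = [2, 15, 6, 3, 5, 8, 10, 4, 12, 16, 1, 11, 7, 13, 14, 9, 0]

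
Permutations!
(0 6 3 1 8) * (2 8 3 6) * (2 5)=(0 5 2 8)(1 3)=[5, 3, 8, 1, 4, 2, 6, 7, 0]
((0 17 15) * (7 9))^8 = ((0 17 15)(7 9))^8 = (0 15 17)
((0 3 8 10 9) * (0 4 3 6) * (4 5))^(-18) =((0 6)(3 8 10 9 5 4))^(-18) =(10)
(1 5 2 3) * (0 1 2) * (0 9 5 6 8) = (0 1 6 8)(2 3)(5 9) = [1, 6, 3, 2, 4, 9, 8, 7, 0, 5]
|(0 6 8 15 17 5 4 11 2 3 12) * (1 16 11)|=|(0 6 8 15 17 5 4 1 16 11 2 3 12)|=13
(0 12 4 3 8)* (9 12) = [9, 1, 2, 8, 3, 5, 6, 7, 0, 12, 10, 11, 4] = (0 9 12 4 3 8)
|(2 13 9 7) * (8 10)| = 4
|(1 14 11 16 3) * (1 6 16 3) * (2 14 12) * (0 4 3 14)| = 8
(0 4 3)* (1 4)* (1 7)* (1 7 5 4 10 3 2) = (0 5 4 2 1 10 3) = [5, 10, 1, 0, 2, 4, 6, 7, 8, 9, 3]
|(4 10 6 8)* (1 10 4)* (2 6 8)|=6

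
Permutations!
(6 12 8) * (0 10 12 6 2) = (0 10 12 8 2) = [10, 1, 0, 3, 4, 5, 6, 7, 2, 9, 12, 11, 8]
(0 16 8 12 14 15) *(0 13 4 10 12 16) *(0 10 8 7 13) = (0 10 12 14 15)(4 8 16 7 13) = [10, 1, 2, 3, 8, 5, 6, 13, 16, 9, 12, 11, 14, 4, 15, 0, 7]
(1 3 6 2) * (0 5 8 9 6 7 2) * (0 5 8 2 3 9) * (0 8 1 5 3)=(0 1 9 6 3 7)(2 5)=[1, 9, 5, 7, 4, 2, 3, 0, 8, 6]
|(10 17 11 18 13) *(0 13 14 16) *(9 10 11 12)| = 12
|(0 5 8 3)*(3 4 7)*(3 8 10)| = 12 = |(0 5 10 3)(4 7 8)|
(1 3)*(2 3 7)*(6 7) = (1 6 7 2 3) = [0, 6, 3, 1, 4, 5, 7, 2]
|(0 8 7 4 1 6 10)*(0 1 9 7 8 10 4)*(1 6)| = |(0 10 6 4 9 7)| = 6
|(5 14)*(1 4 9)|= 6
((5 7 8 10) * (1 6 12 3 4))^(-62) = (1 3 6 4 12)(5 8)(7 10)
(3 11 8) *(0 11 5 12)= (0 11 8 3 5 12)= [11, 1, 2, 5, 4, 12, 6, 7, 3, 9, 10, 8, 0]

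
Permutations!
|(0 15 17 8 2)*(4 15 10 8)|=|(0 10 8 2)(4 15 17)|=12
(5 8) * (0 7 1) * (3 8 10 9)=(0 7 1)(3 8 5 10 9)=[7, 0, 2, 8, 4, 10, 6, 1, 5, 3, 9]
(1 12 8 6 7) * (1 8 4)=(1 12 4)(6 7 8)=[0, 12, 2, 3, 1, 5, 7, 8, 6, 9, 10, 11, 4]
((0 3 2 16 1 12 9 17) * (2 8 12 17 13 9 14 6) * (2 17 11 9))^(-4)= ((0 3 8 12 14 6 17)(1 11 9 13 2 16))^(-4)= (0 12 17 8 6 3 14)(1 9 2)(11 13 16)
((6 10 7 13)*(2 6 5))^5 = ((2 6 10 7 13 5))^5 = (2 5 13 7 10 6)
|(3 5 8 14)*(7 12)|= |(3 5 8 14)(7 12)|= 4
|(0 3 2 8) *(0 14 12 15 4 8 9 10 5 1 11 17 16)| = |(0 3 2 9 10 5 1 11 17 16)(4 8 14 12 15)| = 10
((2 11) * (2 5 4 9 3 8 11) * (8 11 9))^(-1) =((3 11 5 4 8 9))^(-1) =(3 9 8 4 5 11)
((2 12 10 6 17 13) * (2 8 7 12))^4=(6 7 17 12 13 10 8)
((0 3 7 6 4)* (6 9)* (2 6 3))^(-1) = (0 4 6 2)(3 9 7) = ((0 2 6 4)(3 7 9))^(-1)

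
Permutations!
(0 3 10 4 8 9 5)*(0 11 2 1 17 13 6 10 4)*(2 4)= (0 3 2 1 17 13 6 10)(4 8 9 5 11)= [3, 17, 1, 2, 8, 11, 10, 7, 9, 5, 0, 4, 12, 6, 14, 15, 16, 13]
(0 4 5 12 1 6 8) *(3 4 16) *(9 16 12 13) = (0 12 1 6 8)(3 4 5 13 9 16) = [12, 6, 2, 4, 5, 13, 8, 7, 0, 16, 10, 11, 1, 9, 14, 15, 3]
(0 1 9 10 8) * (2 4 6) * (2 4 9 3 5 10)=(0 1 3 5 10 8)(2 9)(4 6)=[1, 3, 9, 5, 6, 10, 4, 7, 0, 2, 8]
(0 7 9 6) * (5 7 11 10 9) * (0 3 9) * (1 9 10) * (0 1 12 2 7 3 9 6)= (0 11 12 2 7 5 3 10 1 6 9)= [11, 6, 7, 10, 4, 3, 9, 5, 8, 0, 1, 12, 2]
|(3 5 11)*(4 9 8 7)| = |(3 5 11)(4 9 8 7)| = 12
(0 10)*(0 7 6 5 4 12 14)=(0 10 7 6 5 4 12 14)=[10, 1, 2, 3, 12, 4, 5, 6, 8, 9, 7, 11, 14, 13, 0]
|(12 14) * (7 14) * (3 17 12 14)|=4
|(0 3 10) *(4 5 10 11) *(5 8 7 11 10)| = 12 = |(0 3 10)(4 8 7 11)|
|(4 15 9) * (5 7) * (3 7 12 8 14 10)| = 21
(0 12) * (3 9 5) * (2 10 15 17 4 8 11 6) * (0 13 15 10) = (0 12 13 15 17 4 8 11 6 2)(3 9 5) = [12, 1, 0, 9, 8, 3, 2, 7, 11, 5, 10, 6, 13, 15, 14, 17, 16, 4]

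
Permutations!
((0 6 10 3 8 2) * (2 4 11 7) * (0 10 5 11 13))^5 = (0 2 13 7 4 11 8 5 3 6 10)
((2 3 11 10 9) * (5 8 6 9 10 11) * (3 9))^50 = ((11)(2 9)(3 5 8 6))^50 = (11)(3 8)(5 6)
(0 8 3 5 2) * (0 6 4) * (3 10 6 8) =(0 3 5 2 8 10 6 4) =[3, 1, 8, 5, 0, 2, 4, 7, 10, 9, 6]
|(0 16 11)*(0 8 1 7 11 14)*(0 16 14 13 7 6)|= |(0 14 16 13 7 11 8 1 6)|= 9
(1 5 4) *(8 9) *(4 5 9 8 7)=(1 9 7 4)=[0, 9, 2, 3, 1, 5, 6, 4, 8, 7]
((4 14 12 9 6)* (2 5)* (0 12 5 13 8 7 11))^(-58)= (0 9 4 5 13 7)(2 8 11 12 6 14)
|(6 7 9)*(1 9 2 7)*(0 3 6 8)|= |(0 3 6 1 9 8)(2 7)|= 6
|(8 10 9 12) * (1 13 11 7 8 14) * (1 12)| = |(1 13 11 7 8 10 9)(12 14)| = 14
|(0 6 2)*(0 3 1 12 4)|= 7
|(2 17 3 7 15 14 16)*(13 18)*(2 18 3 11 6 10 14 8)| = |(2 17 11 6 10 14 16 18 13 3 7 15 8)| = 13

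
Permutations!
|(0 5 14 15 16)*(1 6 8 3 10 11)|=|(0 5 14 15 16)(1 6 8 3 10 11)|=30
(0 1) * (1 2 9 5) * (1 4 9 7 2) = [1, 0, 7, 3, 9, 4, 6, 2, 8, 5] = (0 1)(2 7)(4 9 5)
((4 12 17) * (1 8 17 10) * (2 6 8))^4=(1 17)(2 4)(6 12)(8 10)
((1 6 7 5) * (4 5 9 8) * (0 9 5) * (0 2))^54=((0 9 8 4 2)(1 6 7 5))^54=(0 2 4 8 9)(1 7)(5 6)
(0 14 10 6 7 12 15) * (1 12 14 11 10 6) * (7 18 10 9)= [11, 12, 2, 3, 4, 5, 18, 14, 8, 7, 1, 9, 15, 13, 6, 0, 16, 17, 10]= (0 11 9 7 14 6 18 10 1 12 15)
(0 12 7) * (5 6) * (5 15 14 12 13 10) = (0 13 10 5 6 15 14 12 7) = [13, 1, 2, 3, 4, 6, 15, 0, 8, 9, 5, 11, 7, 10, 12, 14]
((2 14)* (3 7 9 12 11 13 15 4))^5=(2 14)(3 13 9 4 11 7 15 12)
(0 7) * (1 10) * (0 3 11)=(0 7 3 11)(1 10)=[7, 10, 2, 11, 4, 5, 6, 3, 8, 9, 1, 0]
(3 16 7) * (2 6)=(2 6)(3 16 7)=[0, 1, 6, 16, 4, 5, 2, 3, 8, 9, 10, 11, 12, 13, 14, 15, 7]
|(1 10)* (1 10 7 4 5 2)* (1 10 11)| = |(1 7 4 5 2 10 11)| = 7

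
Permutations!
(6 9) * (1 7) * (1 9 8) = (1 7 9 6 8) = [0, 7, 2, 3, 4, 5, 8, 9, 1, 6]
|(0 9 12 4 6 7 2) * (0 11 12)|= 6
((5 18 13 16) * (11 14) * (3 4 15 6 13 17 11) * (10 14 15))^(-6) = (3 10)(4 14)(5 17 15 13)(6 16 18 11)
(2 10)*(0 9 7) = (0 9 7)(2 10) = [9, 1, 10, 3, 4, 5, 6, 0, 8, 7, 2]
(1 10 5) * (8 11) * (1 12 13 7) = (1 10 5 12 13 7)(8 11) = [0, 10, 2, 3, 4, 12, 6, 1, 11, 9, 5, 8, 13, 7]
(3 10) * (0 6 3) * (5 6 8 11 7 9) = (0 8 11 7 9 5 6 3 10) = [8, 1, 2, 10, 4, 6, 3, 9, 11, 5, 0, 7]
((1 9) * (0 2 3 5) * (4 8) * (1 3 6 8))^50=((0 2 6 8 4 1 9 3 5))^50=(0 1 2 9 6 3 8 5 4)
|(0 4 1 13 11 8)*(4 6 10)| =|(0 6 10 4 1 13 11 8)| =8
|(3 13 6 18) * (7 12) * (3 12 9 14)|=8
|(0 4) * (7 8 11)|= |(0 4)(7 8 11)|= 6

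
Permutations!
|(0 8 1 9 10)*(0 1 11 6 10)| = |(0 8 11 6 10 1 9)| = 7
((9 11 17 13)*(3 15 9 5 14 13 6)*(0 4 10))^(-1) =(0 10 4)(3 6 17 11 9 15)(5 13 14) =((0 4 10)(3 15 9 11 17 6)(5 14 13))^(-1)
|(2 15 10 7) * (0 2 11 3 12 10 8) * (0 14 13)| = 30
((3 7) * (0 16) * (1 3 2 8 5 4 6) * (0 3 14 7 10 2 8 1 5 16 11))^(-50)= (1 10 16 7)(2 3 8 14)(4 6 5)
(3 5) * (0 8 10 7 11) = (0 8 10 7 11)(3 5) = [8, 1, 2, 5, 4, 3, 6, 11, 10, 9, 7, 0]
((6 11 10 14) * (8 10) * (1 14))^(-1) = (1 10 8 11 6 14)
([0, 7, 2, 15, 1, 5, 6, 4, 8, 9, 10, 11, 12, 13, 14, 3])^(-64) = (15)(1 4 7)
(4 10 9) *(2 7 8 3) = (2 7 8 3)(4 10 9) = [0, 1, 7, 2, 10, 5, 6, 8, 3, 4, 9]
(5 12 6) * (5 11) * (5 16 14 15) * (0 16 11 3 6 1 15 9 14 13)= [16, 15, 2, 6, 4, 12, 3, 7, 8, 14, 10, 11, 1, 0, 9, 5, 13]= (0 16 13)(1 15 5 12)(3 6)(9 14)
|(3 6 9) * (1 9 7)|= |(1 9 3 6 7)|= 5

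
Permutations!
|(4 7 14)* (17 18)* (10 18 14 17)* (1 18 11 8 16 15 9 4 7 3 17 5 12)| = 15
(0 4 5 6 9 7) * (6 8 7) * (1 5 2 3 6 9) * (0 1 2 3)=(9)(0 4 3 6 2)(1 5 8 7)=[4, 5, 0, 6, 3, 8, 2, 1, 7, 9]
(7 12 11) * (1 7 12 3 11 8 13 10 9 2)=(1 7 3 11 12 8 13 10 9 2)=[0, 7, 1, 11, 4, 5, 6, 3, 13, 2, 9, 12, 8, 10]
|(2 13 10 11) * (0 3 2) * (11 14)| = 7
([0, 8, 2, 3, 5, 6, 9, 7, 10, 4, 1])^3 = (10)(4 9 6 5)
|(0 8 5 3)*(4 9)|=4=|(0 8 5 3)(4 9)|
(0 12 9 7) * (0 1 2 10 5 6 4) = (0 12 9 7 1 2 10 5 6 4) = [12, 2, 10, 3, 0, 6, 4, 1, 8, 7, 5, 11, 9]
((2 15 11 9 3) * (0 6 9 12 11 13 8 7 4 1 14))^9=((0 6 9 3 2 15 13 8 7 4 1 14)(11 12))^9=(0 4 13 3)(1 8 2 6)(7 15 9 14)(11 12)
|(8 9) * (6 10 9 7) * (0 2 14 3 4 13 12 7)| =12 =|(0 2 14 3 4 13 12 7 6 10 9 8)|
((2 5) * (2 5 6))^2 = ((2 6))^2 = (6)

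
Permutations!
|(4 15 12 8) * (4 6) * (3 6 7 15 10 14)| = |(3 6 4 10 14)(7 15 12 8)| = 20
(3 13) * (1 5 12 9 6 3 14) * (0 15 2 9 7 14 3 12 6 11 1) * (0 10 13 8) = (0 15 2 9 11 1 5 6 12 7 14 10 13 3 8) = [15, 5, 9, 8, 4, 6, 12, 14, 0, 11, 13, 1, 7, 3, 10, 2]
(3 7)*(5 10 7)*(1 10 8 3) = [0, 10, 2, 5, 4, 8, 6, 1, 3, 9, 7] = (1 10 7)(3 5 8)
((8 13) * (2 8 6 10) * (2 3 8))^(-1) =(3 10 6 13 8)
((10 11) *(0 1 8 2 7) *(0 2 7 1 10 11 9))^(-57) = ((11)(0 10 9)(1 8 7 2))^(-57) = (11)(1 2 7 8)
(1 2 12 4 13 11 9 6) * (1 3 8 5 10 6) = (1 2 12 4 13 11 9)(3 8 5 10 6) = [0, 2, 12, 8, 13, 10, 3, 7, 5, 1, 6, 9, 4, 11]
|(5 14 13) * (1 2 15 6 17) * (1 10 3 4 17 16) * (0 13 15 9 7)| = |(0 13 5 14 15 6 16 1 2 9 7)(3 4 17 10)| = 44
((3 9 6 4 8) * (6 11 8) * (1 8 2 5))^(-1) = ((1 8 3 9 11 2 5)(4 6))^(-1) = (1 5 2 11 9 3 8)(4 6)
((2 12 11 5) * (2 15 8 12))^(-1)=(5 11 12 8 15)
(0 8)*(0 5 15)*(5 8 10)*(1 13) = (0 10 5 15)(1 13) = [10, 13, 2, 3, 4, 15, 6, 7, 8, 9, 5, 11, 12, 1, 14, 0]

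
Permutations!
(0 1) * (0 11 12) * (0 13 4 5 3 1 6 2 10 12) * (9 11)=(0 6 2 10 12 13 4 5 3 1 9 11)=[6, 9, 10, 1, 5, 3, 2, 7, 8, 11, 12, 0, 13, 4]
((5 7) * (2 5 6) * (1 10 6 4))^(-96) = ((1 10 6 2 5 7 4))^(-96) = (1 6 5 4 10 2 7)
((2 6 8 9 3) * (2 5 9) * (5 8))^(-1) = (2 8 3 9 5 6)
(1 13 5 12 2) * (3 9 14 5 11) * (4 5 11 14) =(1 13 14 11 3 9 4 5 12 2) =[0, 13, 1, 9, 5, 12, 6, 7, 8, 4, 10, 3, 2, 14, 11]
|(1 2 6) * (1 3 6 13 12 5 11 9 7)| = 8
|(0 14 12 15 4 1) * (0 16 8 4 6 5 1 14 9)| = |(0 9)(1 16 8 4 14 12 15 6 5)| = 18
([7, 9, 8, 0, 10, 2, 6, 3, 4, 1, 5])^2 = [3, 1, 4, 7, 5, 8, 6, 0, 10, 9, 2]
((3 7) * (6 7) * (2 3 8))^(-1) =((2 3 6 7 8))^(-1) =(2 8 7 6 3)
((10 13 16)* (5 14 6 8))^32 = ((5 14 6 8)(10 13 16))^32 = (10 16 13)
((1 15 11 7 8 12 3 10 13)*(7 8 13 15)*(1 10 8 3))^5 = ((1 7 13 10 15 11 3 8 12))^5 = (1 11 7 3 13 8 10 12 15)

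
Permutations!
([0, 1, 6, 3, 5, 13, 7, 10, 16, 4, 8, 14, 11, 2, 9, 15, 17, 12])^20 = (2 17 5 8 9 7 11)(4 10 14 6 12 13 16)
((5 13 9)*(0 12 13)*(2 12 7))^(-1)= ((0 7 2 12 13 9 5))^(-1)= (0 5 9 13 12 2 7)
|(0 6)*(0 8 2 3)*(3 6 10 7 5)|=|(0 10 7 5 3)(2 6 8)|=15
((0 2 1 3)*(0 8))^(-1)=(0 8 3 1 2)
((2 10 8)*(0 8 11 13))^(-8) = (0 11 2)(8 13 10)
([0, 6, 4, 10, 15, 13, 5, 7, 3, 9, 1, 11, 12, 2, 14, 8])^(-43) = (1 8 2 6 3 4 5 10 15 13)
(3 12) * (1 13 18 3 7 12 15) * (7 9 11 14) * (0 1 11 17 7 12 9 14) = (0 1 13 18 3 15 11)(7 9 17)(12 14) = [1, 13, 2, 15, 4, 5, 6, 9, 8, 17, 10, 0, 14, 18, 12, 11, 16, 7, 3]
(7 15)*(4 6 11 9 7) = (4 6 11 9 7 15) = [0, 1, 2, 3, 6, 5, 11, 15, 8, 7, 10, 9, 12, 13, 14, 4]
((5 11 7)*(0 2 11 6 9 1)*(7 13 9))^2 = ((0 2 11 13 9 1)(5 6 7))^2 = (0 11 9)(1 2 13)(5 7 6)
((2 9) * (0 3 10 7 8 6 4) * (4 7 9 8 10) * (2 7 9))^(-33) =((0 3 4)(2 8 6 9 7 10))^(-33) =(2 9)(6 10)(7 8)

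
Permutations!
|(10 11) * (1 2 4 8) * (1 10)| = |(1 2 4 8 10 11)| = 6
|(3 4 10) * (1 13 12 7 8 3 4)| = 6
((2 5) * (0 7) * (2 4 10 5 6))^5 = ((0 7)(2 6)(4 10 5))^5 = (0 7)(2 6)(4 5 10)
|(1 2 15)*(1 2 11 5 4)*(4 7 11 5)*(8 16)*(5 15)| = |(1 15 2 5 7 11 4)(8 16)| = 14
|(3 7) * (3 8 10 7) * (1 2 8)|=|(1 2 8 10 7)|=5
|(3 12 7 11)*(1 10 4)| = 12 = |(1 10 4)(3 12 7 11)|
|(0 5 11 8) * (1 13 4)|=12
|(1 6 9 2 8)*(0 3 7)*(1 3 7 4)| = 14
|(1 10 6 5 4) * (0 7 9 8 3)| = |(0 7 9 8 3)(1 10 6 5 4)| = 5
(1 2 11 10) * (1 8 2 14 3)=(1 14 3)(2 11 10 8)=[0, 14, 11, 1, 4, 5, 6, 7, 2, 9, 8, 10, 12, 13, 3]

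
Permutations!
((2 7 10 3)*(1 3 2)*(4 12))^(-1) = (1 3)(2 10 7)(4 12)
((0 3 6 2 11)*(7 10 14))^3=(14)(0 2 3 11 6)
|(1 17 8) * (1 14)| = |(1 17 8 14)| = 4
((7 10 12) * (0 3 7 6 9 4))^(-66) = ((0 3 7 10 12 6 9 4))^(-66) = (0 9 12 7)(3 4 6 10)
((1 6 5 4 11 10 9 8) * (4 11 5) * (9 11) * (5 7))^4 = ((1 6 4 7 5 9 8)(10 11))^4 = (11)(1 5 6 9 4 8 7)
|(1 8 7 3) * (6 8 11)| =|(1 11 6 8 7 3)| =6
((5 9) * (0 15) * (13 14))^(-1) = ((0 15)(5 9)(13 14))^(-1) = (0 15)(5 9)(13 14)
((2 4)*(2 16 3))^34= ((2 4 16 3))^34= (2 16)(3 4)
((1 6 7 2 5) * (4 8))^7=((1 6 7 2 5)(4 8))^7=(1 7 5 6 2)(4 8)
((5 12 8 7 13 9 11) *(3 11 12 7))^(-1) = ((3 11 5 7 13 9 12 8))^(-1) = (3 8 12 9 13 7 5 11)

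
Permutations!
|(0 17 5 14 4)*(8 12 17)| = 7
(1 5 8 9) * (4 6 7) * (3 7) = (1 5 8 9)(3 7 4 6) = [0, 5, 2, 7, 6, 8, 3, 4, 9, 1]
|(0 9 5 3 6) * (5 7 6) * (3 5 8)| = 4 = |(0 9 7 6)(3 8)|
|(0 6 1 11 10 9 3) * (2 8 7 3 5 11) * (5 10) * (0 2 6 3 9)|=14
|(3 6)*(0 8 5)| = 6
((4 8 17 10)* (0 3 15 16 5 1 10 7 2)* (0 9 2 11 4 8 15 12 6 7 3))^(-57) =(1 11 17 16 6 10 4 3 5 7 8 15 12)(2 9)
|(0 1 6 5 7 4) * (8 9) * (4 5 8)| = |(0 1 6 8 9 4)(5 7)| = 6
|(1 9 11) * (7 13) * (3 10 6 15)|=|(1 9 11)(3 10 6 15)(7 13)|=12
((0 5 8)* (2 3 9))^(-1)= ((0 5 8)(2 3 9))^(-1)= (0 8 5)(2 9 3)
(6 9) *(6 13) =(6 9 13) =[0, 1, 2, 3, 4, 5, 9, 7, 8, 13, 10, 11, 12, 6]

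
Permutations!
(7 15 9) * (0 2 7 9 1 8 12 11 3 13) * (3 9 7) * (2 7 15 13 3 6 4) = (0 7 13)(1 8 12 11 9 15)(2 6 4) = [7, 8, 6, 3, 2, 5, 4, 13, 12, 15, 10, 9, 11, 0, 14, 1]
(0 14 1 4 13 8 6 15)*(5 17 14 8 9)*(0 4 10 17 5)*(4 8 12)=(0 12 4 13 9)(1 10 17 14)(6 15 8)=[12, 10, 2, 3, 13, 5, 15, 7, 6, 0, 17, 11, 4, 9, 1, 8, 16, 14]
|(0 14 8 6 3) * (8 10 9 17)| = 8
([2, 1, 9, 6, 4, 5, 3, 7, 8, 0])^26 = [9, 1, 0, 3, 4, 5, 6, 7, 8, 2]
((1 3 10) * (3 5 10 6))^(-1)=(1 10 5)(3 6)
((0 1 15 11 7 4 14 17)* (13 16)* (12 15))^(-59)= ((0 1 12 15 11 7 4 14 17)(13 16))^(-59)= (0 11 17 15 14 12 4 1 7)(13 16)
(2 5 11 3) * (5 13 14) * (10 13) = (2 10 13 14 5 11 3) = [0, 1, 10, 2, 4, 11, 6, 7, 8, 9, 13, 3, 12, 14, 5]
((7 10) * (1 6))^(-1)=((1 6)(7 10))^(-1)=(1 6)(7 10)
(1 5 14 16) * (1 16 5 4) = (16)(1 4)(5 14) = [0, 4, 2, 3, 1, 14, 6, 7, 8, 9, 10, 11, 12, 13, 5, 15, 16]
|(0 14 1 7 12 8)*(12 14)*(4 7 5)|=|(0 12 8)(1 5 4 7 14)|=15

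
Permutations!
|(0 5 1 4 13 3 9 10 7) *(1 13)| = 14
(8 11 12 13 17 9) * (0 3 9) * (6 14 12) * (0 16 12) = (0 3 9 8 11 6 14)(12 13 17 16) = [3, 1, 2, 9, 4, 5, 14, 7, 11, 8, 10, 6, 13, 17, 0, 15, 12, 16]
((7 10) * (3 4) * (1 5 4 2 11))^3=((1 5 4 3 2 11)(7 10))^3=(1 3)(2 5)(4 11)(7 10)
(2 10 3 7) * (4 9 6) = (2 10 3 7)(4 9 6) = [0, 1, 10, 7, 9, 5, 4, 2, 8, 6, 3]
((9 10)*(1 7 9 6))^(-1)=(1 6 10 9 7)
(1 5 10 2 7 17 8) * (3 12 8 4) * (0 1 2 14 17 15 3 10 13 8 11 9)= (0 1 5 13 8 2 7 15 3 12 11 9)(4 10 14 17)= [1, 5, 7, 12, 10, 13, 6, 15, 2, 0, 14, 9, 11, 8, 17, 3, 16, 4]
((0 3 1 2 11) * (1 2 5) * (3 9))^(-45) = (11)(1 5)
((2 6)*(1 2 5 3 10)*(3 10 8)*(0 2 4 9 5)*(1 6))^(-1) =((0 2 1 4 9 5 10 6)(3 8))^(-1) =(0 6 10 5 9 4 1 2)(3 8)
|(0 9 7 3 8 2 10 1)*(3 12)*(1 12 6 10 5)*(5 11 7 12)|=12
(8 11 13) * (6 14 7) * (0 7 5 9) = (0 7 6 14 5 9)(8 11 13) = [7, 1, 2, 3, 4, 9, 14, 6, 11, 0, 10, 13, 12, 8, 5]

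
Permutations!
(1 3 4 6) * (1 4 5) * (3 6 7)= (1 6 4 7 3 5)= [0, 6, 2, 5, 7, 1, 4, 3]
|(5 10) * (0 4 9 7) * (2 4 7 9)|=|(0 7)(2 4)(5 10)|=2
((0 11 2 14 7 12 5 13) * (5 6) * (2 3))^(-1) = ((0 11 3 2 14 7 12 6 5 13))^(-1) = (0 13 5 6 12 7 14 2 3 11)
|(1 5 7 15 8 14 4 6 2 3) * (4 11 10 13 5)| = 40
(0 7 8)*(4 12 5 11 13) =(0 7 8)(4 12 5 11 13) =[7, 1, 2, 3, 12, 11, 6, 8, 0, 9, 10, 13, 5, 4]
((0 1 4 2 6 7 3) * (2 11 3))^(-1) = (0 3 11 4 1)(2 7 6)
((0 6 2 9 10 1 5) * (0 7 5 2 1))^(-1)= (0 10 9 2 1 6)(5 7)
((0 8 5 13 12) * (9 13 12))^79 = (0 12 5 8)(9 13)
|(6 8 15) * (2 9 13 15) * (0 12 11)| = |(0 12 11)(2 9 13 15 6 8)| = 6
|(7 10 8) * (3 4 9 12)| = 12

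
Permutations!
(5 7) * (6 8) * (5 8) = (5 7 8 6) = [0, 1, 2, 3, 4, 7, 5, 8, 6]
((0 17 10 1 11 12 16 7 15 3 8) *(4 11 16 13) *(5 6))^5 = (0 7 17 15 10 3 1 8 16)(4 11 12 13)(5 6)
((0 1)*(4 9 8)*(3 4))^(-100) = (9)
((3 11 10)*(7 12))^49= (3 11 10)(7 12)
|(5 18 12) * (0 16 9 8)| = |(0 16 9 8)(5 18 12)| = 12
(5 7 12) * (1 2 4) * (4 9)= [0, 2, 9, 3, 1, 7, 6, 12, 8, 4, 10, 11, 5]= (1 2 9 4)(5 7 12)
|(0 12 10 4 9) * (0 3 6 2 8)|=|(0 12 10 4 9 3 6 2 8)|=9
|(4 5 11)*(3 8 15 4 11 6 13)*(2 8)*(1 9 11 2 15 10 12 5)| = 13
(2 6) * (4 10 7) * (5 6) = (2 5 6)(4 10 7) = [0, 1, 5, 3, 10, 6, 2, 4, 8, 9, 7]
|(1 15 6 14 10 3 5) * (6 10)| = 10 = |(1 15 10 3 5)(6 14)|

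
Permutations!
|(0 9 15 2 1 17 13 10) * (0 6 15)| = |(0 9)(1 17 13 10 6 15 2)| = 14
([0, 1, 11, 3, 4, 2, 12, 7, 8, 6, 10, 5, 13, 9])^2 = (2 5 11)(6 13)(9 12)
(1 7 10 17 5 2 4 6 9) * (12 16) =(1 7 10 17 5 2 4 6 9)(12 16) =[0, 7, 4, 3, 6, 2, 9, 10, 8, 1, 17, 11, 16, 13, 14, 15, 12, 5]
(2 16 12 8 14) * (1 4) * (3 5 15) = (1 4)(2 16 12 8 14)(3 5 15) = [0, 4, 16, 5, 1, 15, 6, 7, 14, 9, 10, 11, 8, 13, 2, 3, 12]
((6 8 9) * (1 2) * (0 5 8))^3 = ((0 5 8 9 6)(1 2))^3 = (0 9 5 6 8)(1 2)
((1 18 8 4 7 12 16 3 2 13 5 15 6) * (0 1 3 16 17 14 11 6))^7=((0 1 18 8 4 7 12 17 14 11 6 3 2 13 5 15))^7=(0 17 5 7 2 8 6 1 14 15 12 13 4 3 18 11)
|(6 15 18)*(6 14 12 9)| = 6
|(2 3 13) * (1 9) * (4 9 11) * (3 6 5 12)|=|(1 11 4 9)(2 6 5 12 3 13)|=12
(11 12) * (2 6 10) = (2 6 10)(11 12) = [0, 1, 6, 3, 4, 5, 10, 7, 8, 9, 2, 12, 11]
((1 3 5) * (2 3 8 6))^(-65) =(1 8 6 2 3 5)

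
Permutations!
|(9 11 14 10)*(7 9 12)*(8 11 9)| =6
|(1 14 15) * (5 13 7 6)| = 12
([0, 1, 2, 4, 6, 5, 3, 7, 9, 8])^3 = (8 9)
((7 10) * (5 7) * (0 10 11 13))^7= (0 10 5 7 11 13)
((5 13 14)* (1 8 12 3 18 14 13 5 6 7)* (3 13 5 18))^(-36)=(18)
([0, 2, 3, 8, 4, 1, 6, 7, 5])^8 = [0, 8, 5, 1, 4, 3, 6, 7, 2]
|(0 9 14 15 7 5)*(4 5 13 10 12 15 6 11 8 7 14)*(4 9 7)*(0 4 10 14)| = 10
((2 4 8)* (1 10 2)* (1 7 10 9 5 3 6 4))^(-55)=((1 9 5 3 6 4 8 7 10 2))^(-55)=(1 4)(2 6)(3 10)(5 7)(8 9)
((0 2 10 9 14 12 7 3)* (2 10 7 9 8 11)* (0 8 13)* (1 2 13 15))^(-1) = (0 13 11 8 3 7 2 1 15 10)(9 12 14)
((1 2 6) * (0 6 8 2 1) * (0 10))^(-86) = ((0 6 10)(2 8))^(-86) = (0 6 10)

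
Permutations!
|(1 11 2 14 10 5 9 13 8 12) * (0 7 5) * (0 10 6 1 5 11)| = |(0 7 11 2 14 6 1)(5 9 13 8 12)| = 35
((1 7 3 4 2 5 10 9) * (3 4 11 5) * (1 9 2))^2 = (1 4 7)(2 11 10 3 5)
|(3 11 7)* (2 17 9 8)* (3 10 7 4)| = 12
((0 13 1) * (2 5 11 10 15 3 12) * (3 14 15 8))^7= ((0 13 1)(2 5 11 10 8 3 12)(14 15))^7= (0 13 1)(14 15)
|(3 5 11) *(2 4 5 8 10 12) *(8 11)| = 6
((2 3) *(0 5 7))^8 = ((0 5 7)(2 3))^8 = (0 7 5)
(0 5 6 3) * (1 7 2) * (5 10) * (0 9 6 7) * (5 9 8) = (0 10 9 6 3 8 5 7 2 1) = [10, 0, 1, 8, 4, 7, 3, 2, 5, 6, 9]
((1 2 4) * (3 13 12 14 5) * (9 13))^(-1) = ((1 2 4)(3 9 13 12 14 5))^(-1) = (1 4 2)(3 5 14 12 13 9)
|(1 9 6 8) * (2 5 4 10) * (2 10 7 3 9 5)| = |(10)(1 5 4 7 3 9 6 8)| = 8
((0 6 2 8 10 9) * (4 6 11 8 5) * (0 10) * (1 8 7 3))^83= ((0 11 7 3 1 8)(2 5 4 6)(9 10))^83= (0 8 1 3 7 11)(2 6 4 5)(9 10)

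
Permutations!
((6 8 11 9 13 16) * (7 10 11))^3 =(6 10 13 8 11 16 7 9)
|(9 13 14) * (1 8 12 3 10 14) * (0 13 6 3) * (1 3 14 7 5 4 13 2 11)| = 6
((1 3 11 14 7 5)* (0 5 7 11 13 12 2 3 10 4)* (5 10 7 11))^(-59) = ((0 10 4)(1 7 11 14 5)(2 3 13 12))^(-59) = (0 10 4)(1 7 11 14 5)(2 3 13 12)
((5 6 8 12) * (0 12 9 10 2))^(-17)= ((0 12 5 6 8 9 10 2))^(-17)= (0 2 10 9 8 6 5 12)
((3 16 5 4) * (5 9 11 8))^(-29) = (3 4 5 8 11 9 16)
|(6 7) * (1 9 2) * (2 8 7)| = |(1 9 8 7 6 2)| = 6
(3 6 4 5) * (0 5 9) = (0 5 3 6 4 9) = [5, 1, 2, 6, 9, 3, 4, 7, 8, 0]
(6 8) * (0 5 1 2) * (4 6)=(0 5 1 2)(4 6 8)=[5, 2, 0, 3, 6, 1, 8, 7, 4]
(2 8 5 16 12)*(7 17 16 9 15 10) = (2 8 5 9 15 10 7 17 16 12) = [0, 1, 8, 3, 4, 9, 6, 17, 5, 15, 7, 11, 2, 13, 14, 10, 12, 16]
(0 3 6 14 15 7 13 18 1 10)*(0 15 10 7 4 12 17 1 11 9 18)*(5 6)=(0 3 5 6 14 10 15 4 12 17 1 7 13)(9 18 11)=[3, 7, 2, 5, 12, 6, 14, 13, 8, 18, 15, 9, 17, 0, 10, 4, 16, 1, 11]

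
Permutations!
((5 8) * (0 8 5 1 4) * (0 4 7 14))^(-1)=(0 14 7 1 8)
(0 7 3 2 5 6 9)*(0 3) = (0 7)(2 5 6 9 3) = [7, 1, 5, 2, 4, 6, 9, 0, 8, 3]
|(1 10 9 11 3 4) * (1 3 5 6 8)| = 14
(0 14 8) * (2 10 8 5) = (0 14 5 2 10 8) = [14, 1, 10, 3, 4, 2, 6, 7, 0, 9, 8, 11, 12, 13, 5]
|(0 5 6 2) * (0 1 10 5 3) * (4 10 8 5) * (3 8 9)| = 8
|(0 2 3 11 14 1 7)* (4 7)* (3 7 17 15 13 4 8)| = 60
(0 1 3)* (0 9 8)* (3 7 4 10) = (0 1 7 4 10 3 9 8) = [1, 7, 2, 9, 10, 5, 6, 4, 0, 8, 3]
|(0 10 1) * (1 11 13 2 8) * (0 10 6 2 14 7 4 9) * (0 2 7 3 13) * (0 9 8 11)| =|(0 6 7 4 8 1 10)(2 11 9)(3 13 14)| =21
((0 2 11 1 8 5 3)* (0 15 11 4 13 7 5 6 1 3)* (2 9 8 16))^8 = ((0 9 8 6 1 16 2 4 13 7 5)(3 15 11))^8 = (0 13 16 8 5 4 1 9 7 2 6)(3 11 15)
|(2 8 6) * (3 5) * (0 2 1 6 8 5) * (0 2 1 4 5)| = 7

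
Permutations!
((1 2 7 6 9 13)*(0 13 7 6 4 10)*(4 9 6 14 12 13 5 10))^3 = (1 12 2 13 14)(7 9)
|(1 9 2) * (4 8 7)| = 3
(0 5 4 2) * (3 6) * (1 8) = (0 5 4 2)(1 8)(3 6) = [5, 8, 0, 6, 2, 4, 3, 7, 1]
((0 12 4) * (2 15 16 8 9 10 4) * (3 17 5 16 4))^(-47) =((0 12 2 15 4)(3 17 5 16 8 9 10))^(-47) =(0 15 12 4 2)(3 5 8 10 17 16 9)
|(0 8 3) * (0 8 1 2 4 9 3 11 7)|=9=|(0 1 2 4 9 3 8 11 7)|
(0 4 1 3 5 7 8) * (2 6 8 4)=(0 2 6 8)(1 3 5 7 4)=[2, 3, 6, 5, 1, 7, 8, 4, 0]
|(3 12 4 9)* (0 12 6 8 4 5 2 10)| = 5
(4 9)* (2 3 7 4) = (2 3 7 4 9) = [0, 1, 3, 7, 9, 5, 6, 4, 8, 2]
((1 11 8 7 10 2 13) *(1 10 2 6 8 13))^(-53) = ((1 11 13 10 6 8 7 2))^(-53) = (1 10 7 11 6 2 13 8)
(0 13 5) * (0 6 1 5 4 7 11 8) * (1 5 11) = (0 13 4 7 1 11 8)(5 6) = [13, 11, 2, 3, 7, 6, 5, 1, 0, 9, 10, 8, 12, 4]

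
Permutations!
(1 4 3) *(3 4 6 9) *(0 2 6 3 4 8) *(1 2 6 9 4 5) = (0 6 4 8)(1 3 2 9 5) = [6, 3, 9, 2, 8, 1, 4, 7, 0, 5]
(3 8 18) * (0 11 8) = (0 11 8 18 3) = [11, 1, 2, 0, 4, 5, 6, 7, 18, 9, 10, 8, 12, 13, 14, 15, 16, 17, 3]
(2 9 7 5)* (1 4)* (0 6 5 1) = (0 6 5 2 9 7 1 4) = [6, 4, 9, 3, 0, 2, 5, 1, 8, 7]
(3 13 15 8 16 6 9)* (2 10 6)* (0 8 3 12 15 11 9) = (0 8 16 2 10 6)(3 13 11 9 12 15) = [8, 1, 10, 13, 4, 5, 0, 7, 16, 12, 6, 9, 15, 11, 14, 3, 2]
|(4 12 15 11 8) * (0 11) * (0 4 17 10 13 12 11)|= 8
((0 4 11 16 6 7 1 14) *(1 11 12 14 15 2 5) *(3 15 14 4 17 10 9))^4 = ((0 17 10 9 3 15 2 5 1 14)(4 12)(6 7 11 16))^4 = (0 3 1 10 2)(5 17 15 14 9)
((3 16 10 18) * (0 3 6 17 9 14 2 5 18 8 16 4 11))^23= ((0 3 4 11)(2 5 18 6 17 9 14)(8 16 10))^23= (0 11 4 3)(2 18 17 14 5 6 9)(8 10 16)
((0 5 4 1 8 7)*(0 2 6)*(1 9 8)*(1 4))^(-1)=((0 5 1 4 9 8 7 2 6))^(-1)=(0 6 2 7 8 9 4 1 5)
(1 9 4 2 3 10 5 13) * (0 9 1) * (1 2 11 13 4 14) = (0 9 14 1 2 3 10 5 4 11 13) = [9, 2, 3, 10, 11, 4, 6, 7, 8, 14, 5, 13, 12, 0, 1]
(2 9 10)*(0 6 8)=(0 6 8)(2 9 10)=[6, 1, 9, 3, 4, 5, 8, 7, 0, 10, 2]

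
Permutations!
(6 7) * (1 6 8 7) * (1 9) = (1 6 9)(7 8) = [0, 6, 2, 3, 4, 5, 9, 8, 7, 1]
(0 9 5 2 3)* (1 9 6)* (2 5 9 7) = (9)(0 6 1 7 2 3) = [6, 7, 3, 0, 4, 5, 1, 2, 8, 9]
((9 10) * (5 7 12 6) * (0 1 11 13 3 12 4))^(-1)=(0 4 7 5 6 12 3 13 11 1)(9 10)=((0 1 11 13 3 12 6 5 7 4)(9 10))^(-1)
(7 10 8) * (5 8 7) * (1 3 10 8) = (1 3 10 7 8 5) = [0, 3, 2, 10, 4, 1, 6, 8, 5, 9, 7]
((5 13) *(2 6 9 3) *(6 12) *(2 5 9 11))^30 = (2 6)(3 13)(5 9)(11 12)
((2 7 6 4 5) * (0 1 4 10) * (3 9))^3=((0 1 4 5 2 7 6 10)(3 9))^3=(0 5 6 1 2 10 4 7)(3 9)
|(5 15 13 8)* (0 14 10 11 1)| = |(0 14 10 11 1)(5 15 13 8)| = 20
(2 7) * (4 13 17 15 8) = (2 7)(4 13 17 15 8) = [0, 1, 7, 3, 13, 5, 6, 2, 4, 9, 10, 11, 12, 17, 14, 8, 16, 15]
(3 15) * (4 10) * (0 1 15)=(0 1 15 3)(4 10)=[1, 15, 2, 0, 10, 5, 6, 7, 8, 9, 4, 11, 12, 13, 14, 3]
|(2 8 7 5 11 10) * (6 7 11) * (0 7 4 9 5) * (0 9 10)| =|(0 7 9 5 6 4 10 2 8 11)| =10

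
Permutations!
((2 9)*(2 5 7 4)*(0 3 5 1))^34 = (0 5 4 9)(1 3 7 2)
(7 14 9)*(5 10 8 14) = (5 10 8 14 9 7) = [0, 1, 2, 3, 4, 10, 6, 5, 14, 7, 8, 11, 12, 13, 9]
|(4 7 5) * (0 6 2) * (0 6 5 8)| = 10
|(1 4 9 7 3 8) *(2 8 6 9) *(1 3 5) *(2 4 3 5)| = |(1 3 6 9 7 2 8 5)| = 8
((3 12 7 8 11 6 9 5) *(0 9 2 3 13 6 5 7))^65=(0 12 3 2 6 13 5 11 8 7 9)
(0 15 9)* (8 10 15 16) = (0 16 8 10 15 9) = [16, 1, 2, 3, 4, 5, 6, 7, 10, 0, 15, 11, 12, 13, 14, 9, 8]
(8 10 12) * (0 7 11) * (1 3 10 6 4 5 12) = (0 7 11)(1 3 10)(4 5 12 8 6) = [7, 3, 2, 10, 5, 12, 4, 11, 6, 9, 1, 0, 8]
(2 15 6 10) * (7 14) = (2 15 6 10)(7 14) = [0, 1, 15, 3, 4, 5, 10, 14, 8, 9, 2, 11, 12, 13, 7, 6]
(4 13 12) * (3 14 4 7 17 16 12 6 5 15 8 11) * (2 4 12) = [0, 1, 4, 14, 13, 15, 5, 17, 11, 9, 10, 3, 7, 6, 12, 8, 2, 16] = (2 4 13 6 5 15 8 11 3 14 12 7 17 16)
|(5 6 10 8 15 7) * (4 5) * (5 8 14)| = 4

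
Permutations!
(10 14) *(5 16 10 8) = (5 16 10 14 8) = [0, 1, 2, 3, 4, 16, 6, 7, 5, 9, 14, 11, 12, 13, 8, 15, 10]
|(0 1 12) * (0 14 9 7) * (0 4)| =7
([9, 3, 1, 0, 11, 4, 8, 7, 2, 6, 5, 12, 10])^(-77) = (4 10 11 5 12)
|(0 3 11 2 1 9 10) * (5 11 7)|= 9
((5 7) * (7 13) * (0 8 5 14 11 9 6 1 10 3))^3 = (0 13 11 1)(3 5 14 6)(7 9 10 8)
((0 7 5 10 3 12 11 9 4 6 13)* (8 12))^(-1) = ((0 7 5 10 3 8 12 11 9 4 6 13))^(-1) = (0 13 6 4 9 11 12 8 3 10 5 7)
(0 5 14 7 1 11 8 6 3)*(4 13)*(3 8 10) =[5, 11, 2, 0, 13, 14, 8, 1, 6, 9, 3, 10, 12, 4, 7] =(0 5 14 7 1 11 10 3)(4 13)(6 8)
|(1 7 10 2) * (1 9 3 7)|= |(2 9 3 7 10)|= 5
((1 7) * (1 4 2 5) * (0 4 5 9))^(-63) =(0 4 2 9)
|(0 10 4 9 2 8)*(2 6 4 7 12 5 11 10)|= |(0 2 8)(4 9 6)(5 11 10 7 12)|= 15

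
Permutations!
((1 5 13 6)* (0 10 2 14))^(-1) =((0 10 2 14)(1 5 13 6))^(-1) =(0 14 2 10)(1 6 13 5)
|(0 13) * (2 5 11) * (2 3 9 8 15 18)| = 8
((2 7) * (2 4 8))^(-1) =((2 7 4 8))^(-1) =(2 8 4 7)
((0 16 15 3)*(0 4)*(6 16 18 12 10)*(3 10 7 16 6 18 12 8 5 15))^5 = (18)(0 4 3 16 7 12)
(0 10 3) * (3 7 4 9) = (0 10 7 4 9 3) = [10, 1, 2, 0, 9, 5, 6, 4, 8, 3, 7]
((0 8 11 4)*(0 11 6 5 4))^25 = ((0 8 6 5 4 11))^25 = (0 8 6 5 4 11)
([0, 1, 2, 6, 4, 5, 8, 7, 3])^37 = (3 6 8)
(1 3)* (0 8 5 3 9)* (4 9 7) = (0 8 5 3 1 7 4 9) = [8, 7, 2, 1, 9, 3, 6, 4, 5, 0]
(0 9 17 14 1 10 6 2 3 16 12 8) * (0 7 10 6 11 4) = [9, 6, 3, 16, 0, 5, 2, 10, 7, 17, 11, 4, 8, 13, 1, 15, 12, 14] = (0 9 17 14 1 6 2 3 16 12 8 7 10 11 4)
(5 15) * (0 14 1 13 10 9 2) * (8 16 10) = (0 14 1 13 8 16 10 9 2)(5 15) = [14, 13, 0, 3, 4, 15, 6, 7, 16, 2, 9, 11, 12, 8, 1, 5, 10]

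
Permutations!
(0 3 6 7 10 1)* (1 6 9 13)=[3, 0, 2, 9, 4, 5, 7, 10, 8, 13, 6, 11, 12, 1]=(0 3 9 13 1)(6 7 10)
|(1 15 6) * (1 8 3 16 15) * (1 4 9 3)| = 8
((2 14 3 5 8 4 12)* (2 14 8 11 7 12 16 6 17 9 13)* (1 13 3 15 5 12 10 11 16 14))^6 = ((1 13 2 8 4 14 15 5 16 6 17 9 3 12)(7 10 11))^6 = (1 15 3 4 17 2 16)(5 12 14 9 8 6 13)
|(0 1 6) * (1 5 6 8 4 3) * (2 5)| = 4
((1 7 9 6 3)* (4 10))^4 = (10)(1 3 6 9 7)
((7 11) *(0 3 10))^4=((0 3 10)(7 11))^4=(11)(0 3 10)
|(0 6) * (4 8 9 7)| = |(0 6)(4 8 9 7)| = 4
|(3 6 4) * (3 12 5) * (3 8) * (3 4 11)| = 12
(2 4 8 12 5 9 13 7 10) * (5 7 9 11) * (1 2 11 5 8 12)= [0, 2, 4, 3, 12, 5, 6, 10, 1, 13, 11, 8, 7, 9]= (1 2 4 12 7 10 11 8)(9 13)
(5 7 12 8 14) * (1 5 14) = (14)(1 5 7 12 8) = [0, 5, 2, 3, 4, 7, 6, 12, 1, 9, 10, 11, 8, 13, 14]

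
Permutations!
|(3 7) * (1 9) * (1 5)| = |(1 9 5)(3 7)| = 6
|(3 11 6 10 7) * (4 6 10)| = 4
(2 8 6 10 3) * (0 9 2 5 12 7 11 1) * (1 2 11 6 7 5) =[9, 0, 8, 1, 4, 12, 10, 6, 7, 11, 3, 2, 5] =(0 9 11 2 8 7 6 10 3 1)(5 12)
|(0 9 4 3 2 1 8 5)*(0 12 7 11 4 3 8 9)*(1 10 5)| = 11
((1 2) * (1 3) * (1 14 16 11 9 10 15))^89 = (1 15 10 9 11 16 14 3 2)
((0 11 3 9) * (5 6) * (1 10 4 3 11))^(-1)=(11)(0 9 3 4 10 1)(5 6)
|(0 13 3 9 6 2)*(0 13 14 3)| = |(0 14 3 9 6 2 13)| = 7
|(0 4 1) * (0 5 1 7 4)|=|(1 5)(4 7)|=2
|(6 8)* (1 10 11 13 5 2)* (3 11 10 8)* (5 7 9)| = 10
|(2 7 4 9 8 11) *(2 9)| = 3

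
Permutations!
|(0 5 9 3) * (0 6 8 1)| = 7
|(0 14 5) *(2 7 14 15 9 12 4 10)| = 10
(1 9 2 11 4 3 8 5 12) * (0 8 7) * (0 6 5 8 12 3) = [12, 9, 11, 7, 0, 3, 5, 6, 8, 2, 10, 4, 1] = (0 12 1 9 2 11 4)(3 7 6 5)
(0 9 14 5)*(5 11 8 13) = (0 9 14 11 8 13 5) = [9, 1, 2, 3, 4, 0, 6, 7, 13, 14, 10, 8, 12, 5, 11]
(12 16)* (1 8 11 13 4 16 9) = (1 8 11 13 4 16 12 9) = [0, 8, 2, 3, 16, 5, 6, 7, 11, 1, 10, 13, 9, 4, 14, 15, 12]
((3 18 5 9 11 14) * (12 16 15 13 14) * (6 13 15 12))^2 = ((3 18 5 9 11 6 13 14)(12 16))^2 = (3 5 11 13)(6 14 18 9)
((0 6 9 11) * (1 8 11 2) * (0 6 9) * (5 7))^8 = ((0 9 2 1 8 11 6)(5 7))^8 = (0 9 2 1 8 11 6)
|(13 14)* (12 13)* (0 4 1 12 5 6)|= |(0 4 1 12 13 14 5 6)|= 8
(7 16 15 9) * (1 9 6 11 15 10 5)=(1 9 7 16 10 5)(6 11 15)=[0, 9, 2, 3, 4, 1, 11, 16, 8, 7, 5, 15, 12, 13, 14, 6, 10]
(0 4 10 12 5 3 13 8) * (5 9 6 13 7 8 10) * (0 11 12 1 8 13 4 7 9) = [7, 8, 2, 9, 5, 3, 4, 13, 11, 6, 1, 12, 0, 10] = (0 7 13 10 1 8 11 12)(3 9 6 4 5)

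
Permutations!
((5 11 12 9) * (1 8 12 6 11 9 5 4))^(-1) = (1 4 9 5 12 8)(6 11) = ((1 8 12 5 9 4)(6 11))^(-1)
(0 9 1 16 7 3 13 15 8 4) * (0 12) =(0 9 1 16 7 3 13 15 8 4 12) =[9, 16, 2, 13, 12, 5, 6, 3, 4, 1, 10, 11, 0, 15, 14, 8, 7]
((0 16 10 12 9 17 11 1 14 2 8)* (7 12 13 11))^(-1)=((0 16 10 13 11 1 14 2 8)(7 12 9 17))^(-1)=(0 8 2 14 1 11 13 10 16)(7 17 9 12)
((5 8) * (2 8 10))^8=((2 8 5 10))^8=(10)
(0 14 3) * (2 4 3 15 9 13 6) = (0 14 15 9 13 6 2 4 3) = [14, 1, 4, 0, 3, 5, 2, 7, 8, 13, 10, 11, 12, 6, 15, 9]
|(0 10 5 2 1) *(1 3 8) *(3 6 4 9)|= 10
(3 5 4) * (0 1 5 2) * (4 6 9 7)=(0 1 5 6 9 7 4 3 2)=[1, 5, 0, 2, 3, 6, 9, 4, 8, 7]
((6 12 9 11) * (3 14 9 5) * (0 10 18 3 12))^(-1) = (0 6 11 9 14 3 18 10)(5 12)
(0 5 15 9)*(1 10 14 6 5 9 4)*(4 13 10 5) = (0 9)(1 5 15 13 10 14 6 4) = [9, 5, 2, 3, 1, 15, 4, 7, 8, 0, 14, 11, 12, 10, 6, 13]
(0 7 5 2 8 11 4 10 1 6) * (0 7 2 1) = [2, 6, 8, 3, 10, 1, 7, 5, 11, 9, 0, 4] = (0 2 8 11 4 10)(1 6 7 5)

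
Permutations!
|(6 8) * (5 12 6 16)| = 5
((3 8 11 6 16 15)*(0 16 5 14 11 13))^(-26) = ((0 16 15 3 8 13)(5 14 11 6))^(-26) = (0 8 15)(3 16 13)(5 11)(6 14)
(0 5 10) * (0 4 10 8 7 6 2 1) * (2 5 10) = (0 10 4 2 1)(5 8 7 6) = [10, 0, 1, 3, 2, 8, 5, 6, 7, 9, 4]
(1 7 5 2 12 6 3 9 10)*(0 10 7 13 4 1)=(0 10)(1 13 4)(2 12 6 3 9 7 5)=[10, 13, 12, 9, 1, 2, 3, 5, 8, 7, 0, 11, 6, 4]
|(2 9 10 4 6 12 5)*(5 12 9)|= 4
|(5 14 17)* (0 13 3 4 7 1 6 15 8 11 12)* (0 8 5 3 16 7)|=|(0 13 16 7 1 6 15 5 14 17 3 4)(8 11 12)|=12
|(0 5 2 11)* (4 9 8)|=|(0 5 2 11)(4 9 8)|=12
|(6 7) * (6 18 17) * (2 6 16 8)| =7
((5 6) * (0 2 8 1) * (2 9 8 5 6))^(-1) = (0 1 8 9)(2 5)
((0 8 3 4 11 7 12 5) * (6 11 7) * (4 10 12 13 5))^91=(0 8 3 10 12 4 7 13 5)(6 11)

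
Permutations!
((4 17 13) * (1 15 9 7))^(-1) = ((1 15 9 7)(4 17 13))^(-1) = (1 7 9 15)(4 13 17)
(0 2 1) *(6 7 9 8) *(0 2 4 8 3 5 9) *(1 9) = (0 4 8 6 7)(1 2 9 3 5) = [4, 2, 9, 5, 8, 1, 7, 0, 6, 3]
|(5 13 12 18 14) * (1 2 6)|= |(1 2 6)(5 13 12 18 14)|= 15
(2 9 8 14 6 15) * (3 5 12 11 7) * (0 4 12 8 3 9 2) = (0 4 12 11 7 9 3 5 8 14 6 15) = [4, 1, 2, 5, 12, 8, 15, 9, 14, 3, 10, 7, 11, 13, 6, 0]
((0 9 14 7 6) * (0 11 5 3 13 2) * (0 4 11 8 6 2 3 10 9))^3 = ((2 4 11 5 10 9 14 7)(3 13)(6 8))^3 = (2 5 14 4 10 7 11 9)(3 13)(6 8)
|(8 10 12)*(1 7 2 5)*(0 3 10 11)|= |(0 3 10 12 8 11)(1 7 2 5)|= 12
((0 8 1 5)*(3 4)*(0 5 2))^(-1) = (0 2 1 8)(3 4) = ((0 8 1 2)(3 4))^(-1)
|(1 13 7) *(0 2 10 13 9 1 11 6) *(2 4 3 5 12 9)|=|(0 4 3 5 12 9 1 2 10 13 7 11 6)|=13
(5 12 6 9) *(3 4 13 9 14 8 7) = [0, 1, 2, 4, 13, 12, 14, 3, 7, 5, 10, 11, 6, 9, 8] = (3 4 13 9 5 12 6 14 8 7)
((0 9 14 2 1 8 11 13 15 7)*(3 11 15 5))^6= (0 15 1 14)(2 9 7 8)(3 13)(5 11)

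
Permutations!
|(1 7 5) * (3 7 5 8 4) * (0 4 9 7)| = 6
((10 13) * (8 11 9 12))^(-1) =(8 12 9 11)(10 13)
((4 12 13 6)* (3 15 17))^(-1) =((3 15 17)(4 12 13 6))^(-1) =(3 17 15)(4 6 13 12)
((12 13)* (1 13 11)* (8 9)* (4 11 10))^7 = (1 13 12 10 4 11)(8 9)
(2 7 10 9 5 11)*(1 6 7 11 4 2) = (1 6 7 10 9 5 4 2 11) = [0, 6, 11, 3, 2, 4, 7, 10, 8, 5, 9, 1]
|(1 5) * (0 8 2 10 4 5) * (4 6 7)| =|(0 8 2 10 6 7 4 5 1)| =9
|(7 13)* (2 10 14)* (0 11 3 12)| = |(0 11 3 12)(2 10 14)(7 13)| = 12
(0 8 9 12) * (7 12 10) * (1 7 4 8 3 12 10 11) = (0 3 12)(1 7 10 4 8 9 11) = [3, 7, 2, 12, 8, 5, 6, 10, 9, 11, 4, 1, 0]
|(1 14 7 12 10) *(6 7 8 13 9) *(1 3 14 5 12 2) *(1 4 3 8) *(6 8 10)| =9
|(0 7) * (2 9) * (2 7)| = 4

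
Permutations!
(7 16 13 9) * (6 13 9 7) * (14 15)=(6 13 7 16 9)(14 15)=[0, 1, 2, 3, 4, 5, 13, 16, 8, 6, 10, 11, 12, 7, 15, 14, 9]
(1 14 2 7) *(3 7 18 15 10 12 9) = (1 14 2 18 15 10 12 9 3 7) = [0, 14, 18, 7, 4, 5, 6, 1, 8, 3, 12, 11, 9, 13, 2, 10, 16, 17, 15]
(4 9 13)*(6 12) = [0, 1, 2, 3, 9, 5, 12, 7, 8, 13, 10, 11, 6, 4] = (4 9 13)(6 12)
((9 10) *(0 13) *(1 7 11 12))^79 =(0 13)(1 12 11 7)(9 10)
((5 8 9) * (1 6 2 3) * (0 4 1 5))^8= (0 9 8 5 3 2 6 1 4)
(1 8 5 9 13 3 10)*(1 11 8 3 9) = (1 3 10 11 8 5)(9 13) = [0, 3, 2, 10, 4, 1, 6, 7, 5, 13, 11, 8, 12, 9]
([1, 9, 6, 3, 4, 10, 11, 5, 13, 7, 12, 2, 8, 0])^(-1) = [13, 0, 11, 3, 4, 7, 2, 9, 12, 1, 5, 6, 10, 8]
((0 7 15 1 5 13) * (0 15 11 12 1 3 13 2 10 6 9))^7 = ((0 7 11 12 1 5 2 10 6 9)(3 13 15))^7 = (0 10 1 7 6 5 11 9 2 12)(3 13 15)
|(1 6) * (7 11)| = 2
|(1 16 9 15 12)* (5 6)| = |(1 16 9 15 12)(5 6)| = 10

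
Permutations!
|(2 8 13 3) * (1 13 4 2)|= |(1 13 3)(2 8 4)|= 3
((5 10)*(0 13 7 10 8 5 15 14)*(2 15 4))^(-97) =(0 14 15 2 4 10 7 13)(5 8)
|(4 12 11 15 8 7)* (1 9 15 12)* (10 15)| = |(1 9 10 15 8 7 4)(11 12)| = 14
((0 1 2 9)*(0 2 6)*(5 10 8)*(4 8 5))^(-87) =(2 9)(4 8)(5 10)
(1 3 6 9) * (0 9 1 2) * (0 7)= [9, 3, 7, 6, 4, 5, 1, 0, 8, 2]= (0 9 2 7)(1 3 6)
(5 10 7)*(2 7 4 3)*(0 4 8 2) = (0 4 3)(2 7 5 10 8) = [4, 1, 7, 0, 3, 10, 6, 5, 2, 9, 8]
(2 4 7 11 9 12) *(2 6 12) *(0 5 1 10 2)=[5, 10, 4, 3, 7, 1, 12, 11, 8, 0, 2, 9, 6]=(0 5 1 10 2 4 7 11 9)(6 12)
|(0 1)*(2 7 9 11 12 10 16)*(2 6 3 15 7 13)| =18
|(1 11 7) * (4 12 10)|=3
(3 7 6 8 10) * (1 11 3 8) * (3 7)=(1 11 7 6)(8 10)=[0, 11, 2, 3, 4, 5, 1, 6, 10, 9, 8, 7]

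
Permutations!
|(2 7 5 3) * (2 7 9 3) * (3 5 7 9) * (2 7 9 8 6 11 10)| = 6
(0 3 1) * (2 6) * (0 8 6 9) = (0 3 1 8 6 2 9) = [3, 8, 9, 1, 4, 5, 2, 7, 6, 0]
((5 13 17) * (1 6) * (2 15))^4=(5 13 17)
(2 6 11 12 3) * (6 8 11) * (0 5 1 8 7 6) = (0 5 1 8 11 12 3 2 7 6) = [5, 8, 7, 2, 4, 1, 0, 6, 11, 9, 10, 12, 3]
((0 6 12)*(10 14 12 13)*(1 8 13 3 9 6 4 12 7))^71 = (0 12 4)(1 7 14 10 13 8)(3 6 9)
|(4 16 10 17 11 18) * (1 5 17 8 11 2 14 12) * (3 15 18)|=24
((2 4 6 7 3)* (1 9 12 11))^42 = (1 12)(2 6 3 4 7)(9 11)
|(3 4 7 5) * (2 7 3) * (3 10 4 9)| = |(2 7 5)(3 9)(4 10)| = 6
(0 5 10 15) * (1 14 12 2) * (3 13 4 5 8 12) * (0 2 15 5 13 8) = (1 14 3 8 12 15 2)(4 13)(5 10) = [0, 14, 1, 8, 13, 10, 6, 7, 12, 9, 5, 11, 15, 4, 3, 2]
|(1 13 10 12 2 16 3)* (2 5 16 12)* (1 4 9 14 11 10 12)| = 12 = |(1 13 12 5 16 3 4 9 14 11 10 2)|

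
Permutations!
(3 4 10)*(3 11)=(3 4 10 11)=[0, 1, 2, 4, 10, 5, 6, 7, 8, 9, 11, 3]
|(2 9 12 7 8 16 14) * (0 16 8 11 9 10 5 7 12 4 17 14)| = 18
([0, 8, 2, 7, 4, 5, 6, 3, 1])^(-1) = (1 8)(3 7)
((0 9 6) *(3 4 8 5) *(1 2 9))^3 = (0 9 1 6 2)(3 5 8 4)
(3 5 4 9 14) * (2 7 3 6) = (2 7 3 5 4 9 14 6) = [0, 1, 7, 5, 9, 4, 2, 3, 8, 14, 10, 11, 12, 13, 6]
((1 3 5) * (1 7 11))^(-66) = ((1 3 5 7 11))^(-66) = (1 11 7 5 3)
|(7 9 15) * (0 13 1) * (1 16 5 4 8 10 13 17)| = 6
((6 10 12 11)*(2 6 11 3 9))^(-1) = (2 9 3 12 10 6)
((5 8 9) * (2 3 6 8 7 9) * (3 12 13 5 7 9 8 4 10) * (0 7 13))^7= ((0 7 8 2 12)(3 6 4 10)(5 9 13))^7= (0 8 12 7 2)(3 10 4 6)(5 9 13)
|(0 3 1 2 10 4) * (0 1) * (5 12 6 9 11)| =20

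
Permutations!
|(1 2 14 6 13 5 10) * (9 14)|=|(1 2 9 14 6 13 5 10)|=8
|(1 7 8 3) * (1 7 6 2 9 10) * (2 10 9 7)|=|(1 6 10)(2 7 8 3)|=12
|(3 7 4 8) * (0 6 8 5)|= |(0 6 8 3 7 4 5)|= 7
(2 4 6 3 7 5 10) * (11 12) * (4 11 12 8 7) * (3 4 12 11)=[0, 1, 3, 12, 6, 10, 4, 5, 7, 9, 2, 8, 11]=(2 3 12 11 8 7 5 10)(4 6)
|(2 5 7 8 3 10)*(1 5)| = 7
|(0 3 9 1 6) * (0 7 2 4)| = 8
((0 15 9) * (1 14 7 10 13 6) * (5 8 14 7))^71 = ((0 15 9)(1 7 10 13 6)(5 8 14))^71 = (0 9 15)(1 7 10 13 6)(5 14 8)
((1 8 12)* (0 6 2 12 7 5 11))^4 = ((0 6 2 12 1 8 7 5 11))^4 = (0 1 11 12 5 2 7 6 8)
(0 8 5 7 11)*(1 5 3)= (0 8 3 1 5 7 11)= [8, 5, 2, 1, 4, 7, 6, 11, 3, 9, 10, 0]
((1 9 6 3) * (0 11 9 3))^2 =(0 9)(6 11)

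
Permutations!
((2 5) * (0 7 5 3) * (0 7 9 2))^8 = (0 2 7)(3 5 9)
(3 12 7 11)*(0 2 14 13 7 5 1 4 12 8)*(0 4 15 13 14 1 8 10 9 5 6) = (0 2 1 15 13 7 11 3 10 9 5 8 4 12 6) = [2, 15, 1, 10, 12, 8, 0, 11, 4, 5, 9, 3, 6, 7, 14, 13]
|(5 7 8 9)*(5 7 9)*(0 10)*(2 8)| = 10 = |(0 10)(2 8 5 9 7)|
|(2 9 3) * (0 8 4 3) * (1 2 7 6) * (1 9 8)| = |(0 1 2 8 4 3 7 6 9)| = 9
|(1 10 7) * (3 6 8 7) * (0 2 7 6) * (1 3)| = 4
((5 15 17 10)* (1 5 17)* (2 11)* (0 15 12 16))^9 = (0 5)(1 16)(2 11)(10 17)(12 15)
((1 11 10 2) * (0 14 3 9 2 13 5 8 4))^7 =(0 10 3 5 2 4 11 14 13 9 8 1)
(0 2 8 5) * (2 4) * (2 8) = (0 4 8 5) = [4, 1, 2, 3, 8, 0, 6, 7, 5]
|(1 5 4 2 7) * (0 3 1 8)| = |(0 3 1 5 4 2 7 8)| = 8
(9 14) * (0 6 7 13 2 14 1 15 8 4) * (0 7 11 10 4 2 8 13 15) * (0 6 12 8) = (0 12 8 2 14 9 1 6 11 10 4 7 15 13) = [12, 6, 14, 3, 7, 5, 11, 15, 2, 1, 4, 10, 8, 0, 9, 13]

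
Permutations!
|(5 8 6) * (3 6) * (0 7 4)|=12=|(0 7 4)(3 6 5 8)|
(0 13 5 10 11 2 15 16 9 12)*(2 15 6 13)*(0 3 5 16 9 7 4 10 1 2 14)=(0 14)(1 2 6 13 16 7 4 10 11 15 9 12 3 5)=[14, 2, 6, 5, 10, 1, 13, 4, 8, 12, 11, 15, 3, 16, 0, 9, 7]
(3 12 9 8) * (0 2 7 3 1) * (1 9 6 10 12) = (0 2 7 3 1)(6 10 12)(8 9) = [2, 0, 7, 1, 4, 5, 10, 3, 9, 8, 12, 11, 6]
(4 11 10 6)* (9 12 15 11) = (4 9 12 15 11 10 6) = [0, 1, 2, 3, 9, 5, 4, 7, 8, 12, 6, 10, 15, 13, 14, 11]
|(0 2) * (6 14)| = |(0 2)(6 14)| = 2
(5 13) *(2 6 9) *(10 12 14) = [0, 1, 6, 3, 4, 13, 9, 7, 8, 2, 12, 11, 14, 5, 10] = (2 6 9)(5 13)(10 12 14)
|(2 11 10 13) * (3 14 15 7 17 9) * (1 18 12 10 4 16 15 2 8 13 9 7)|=12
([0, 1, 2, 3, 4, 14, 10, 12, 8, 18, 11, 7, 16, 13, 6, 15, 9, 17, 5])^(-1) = [0, 1, 2, 3, 4, 18, 14, 11, 8, 16, 6, 10, 7, 13, 5, 15, 12, 17, 9]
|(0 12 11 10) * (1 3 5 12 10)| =10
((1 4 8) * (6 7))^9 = ((1 4 8)(6 7))^9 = (8)(6 7)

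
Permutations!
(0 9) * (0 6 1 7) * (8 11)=(0 9 6 1 7)(8 11)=[9, 7, 2, 3, 4, 5, 1, 0, 11, 6, 10, 8]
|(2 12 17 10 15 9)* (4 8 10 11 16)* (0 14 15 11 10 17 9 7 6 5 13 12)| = |(0 14 15 7 6 5 13 12 9 2)(4 8 17 10 11 16)| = 30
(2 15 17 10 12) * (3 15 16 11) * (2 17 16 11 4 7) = (2 11 3 15 16 4 7)(10 12 17) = [0, 1, 11, 15, 7, 5, 6, 2, 8, 9, 12, 3, 17, 13, 14, 16, 4, 10]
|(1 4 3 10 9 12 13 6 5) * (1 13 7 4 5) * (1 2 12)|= |(1 5 13 6 2 12 7 4 3 10 9)|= 11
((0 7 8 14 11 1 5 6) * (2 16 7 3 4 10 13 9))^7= (0 16 6 2 5 9 1 13 11 10 14 4 8 3 7)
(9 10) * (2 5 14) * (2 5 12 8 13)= [0, 1, 12, 3, 4, 14, 6, 7, 13, 10, 9, 11, 8, 2, 5]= (2 12 8 13)(5 14)(9 10)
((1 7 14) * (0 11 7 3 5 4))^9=((0 11 7 14 1 3 5 4))^9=(0 11 7 14 1 3 5 4)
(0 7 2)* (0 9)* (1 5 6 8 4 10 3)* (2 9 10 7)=(0 2 10 3 1 5 6 8 4 7 9)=[2, 5, 10, 1, 7, 6, 8, 9, 4, 0, 3]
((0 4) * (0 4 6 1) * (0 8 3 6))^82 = ((1 8 3 6))^82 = (1 3)(6 8)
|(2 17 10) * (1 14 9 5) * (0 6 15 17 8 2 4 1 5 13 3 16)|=|(0 6 15 17 10 4 1 14 9 13 3 16)(2 8)|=12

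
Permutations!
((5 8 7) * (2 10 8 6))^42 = ((2 10 8 7 5 6))^42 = (10)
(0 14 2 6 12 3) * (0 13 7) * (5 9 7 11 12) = [14, 1, 6, 13, 4, 9, 5, 0, 8, 7, 10, 12, 3, 11, 2] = (0 14 2 6 5 9 7)(3 13 11 12)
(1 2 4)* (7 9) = (1 2 4)(7 9) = [0, 2, 4, 3, 1, 5, 6, 9, 8, 7]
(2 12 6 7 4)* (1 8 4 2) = (1 8 4)(2 12 6 7) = [0, 8, 12, 3, 1, 5, 7, 2, 4, 9, 10, 11, 6]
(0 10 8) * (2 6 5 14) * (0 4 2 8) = [10, 1, 6, 3, 2, 14, 5, 7, 4, 9, 0, 11, 12, 13, 8] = (0 10)(2 6 5 14 8 4)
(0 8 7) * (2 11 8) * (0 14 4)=(0 2 11 8 7 14 4)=[2, 1, 11, 3, 0, 5, 6, 14, 7, 9, 10, 8, 12, 13, 4]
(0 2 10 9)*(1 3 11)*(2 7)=(0 7 2 10 9)(1 3 11)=[7, 3, 10, 11, 4, 5, 6, 2, 8, 0, 9, 1]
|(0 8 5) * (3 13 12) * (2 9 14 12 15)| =21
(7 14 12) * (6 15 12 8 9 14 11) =(6 15 12 7 11)(8 9 14) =[0, 1, 2, 3, 4, 5, 15, 11, 9, 14, 10, 6, 7, 13, 8, 12]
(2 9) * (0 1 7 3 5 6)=[1, 7, 9, 5, 4, 6, 0, 3, 8, 2]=(0 1 7 3 5 6)(2 9)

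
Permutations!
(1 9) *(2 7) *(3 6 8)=(1 9)(2 7)(3 6 8)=[0, 9, 7, 6, 4, 5, 8, 2, 3, 1]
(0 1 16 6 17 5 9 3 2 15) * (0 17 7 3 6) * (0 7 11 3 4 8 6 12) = (0 1 16 7 4 8 6 11 3 2 15 17 5 9 12) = [1, 16, 15, 2, 8, 9, 11, 4, 6, 12, 10, 3, 0, 13, 14, 17, 7, 5]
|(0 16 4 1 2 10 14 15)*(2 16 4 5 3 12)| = |(0 4 1 16 5 3 12 2 10 14 15)| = 11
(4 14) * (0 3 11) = (0 3 11)(4 14) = [3, 1, 2, 11, 14, 5, 6, 7, 8, 9, 10, 0, 12, 13, 4]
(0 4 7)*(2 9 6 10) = (0 4 7)(2 9 6 10) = [4, 1, 9, 3, 7, 5, 10, 0, 8, 6, 2]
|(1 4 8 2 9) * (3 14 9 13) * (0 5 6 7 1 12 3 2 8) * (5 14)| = 10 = |(0 14 9 12 3 5 6 7 1 4)(2 13)|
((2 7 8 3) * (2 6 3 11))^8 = (11)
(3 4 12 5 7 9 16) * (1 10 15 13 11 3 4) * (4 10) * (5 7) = [0, 4, 2, 1, 12, 5, 6, 9, 8, 16, 15, 3, 7, 11, 14, 13, 10] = (1 4 12 7 9 16 10 15 13 11 3)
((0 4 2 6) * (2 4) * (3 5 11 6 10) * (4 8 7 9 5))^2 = ((0 2 10 3 4 8 7 9 5 11 6))^2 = (0 10 4 7 5 6 2 3 8 9 11)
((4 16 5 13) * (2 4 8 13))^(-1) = (2 5 16 4)(8 13)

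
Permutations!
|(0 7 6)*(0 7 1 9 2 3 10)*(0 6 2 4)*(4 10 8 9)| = 21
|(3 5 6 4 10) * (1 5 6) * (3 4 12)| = |(1 5)(3 6 12)(4 10)| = 6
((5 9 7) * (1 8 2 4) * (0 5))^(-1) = (0 7 9 5)(1 4 2 8)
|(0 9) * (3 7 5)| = 6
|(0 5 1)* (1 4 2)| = |(0 5 4 2 1)| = 5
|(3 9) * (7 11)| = 2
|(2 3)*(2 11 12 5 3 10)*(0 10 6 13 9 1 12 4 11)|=|(0 10 2 6 13 9 1 12 5 3)(4 11)|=10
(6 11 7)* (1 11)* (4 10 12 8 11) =[0, 4, 2, 3, 10, 5, 1, 6, 11, 9, 12, 7, 8] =(1 4 10 12 8 11 7 6)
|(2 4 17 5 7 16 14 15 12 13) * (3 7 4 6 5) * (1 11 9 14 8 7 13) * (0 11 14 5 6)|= 36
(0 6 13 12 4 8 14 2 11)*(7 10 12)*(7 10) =(0 6 13 10 12 4 8 14 2 11) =[6, 1, 11, 3, 8, 5, 13, 7, 14, 9, 12, 0, 4, 10, 2]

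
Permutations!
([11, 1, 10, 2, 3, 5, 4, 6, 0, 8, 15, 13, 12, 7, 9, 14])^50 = (0 9 15 2 4 7 11 8 14 10 3 6 13)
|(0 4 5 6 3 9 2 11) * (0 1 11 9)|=|(0 4 5 6 3)(1 11)(2 9)|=10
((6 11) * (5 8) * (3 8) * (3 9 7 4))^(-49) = (3 4 7 9 5 8)(6 11)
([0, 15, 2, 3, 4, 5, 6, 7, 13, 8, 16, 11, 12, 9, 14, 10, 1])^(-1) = (1 16 10 15)(8 9 13)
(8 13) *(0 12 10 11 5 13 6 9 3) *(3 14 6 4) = (0 12 10 11 5 13 8 4 3)(6 9 14) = [12, 1, 2, 0, 3, 13, 9, 7, 4, 14, 11, 5, 10, 8, 6]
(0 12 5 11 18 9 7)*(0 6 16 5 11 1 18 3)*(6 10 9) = [12, 18, 2, 0, 4, 1, 16, 10, 8, 7, 9, 3, 11, 13, 14, 15, 5, 17, 6] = (0 12 11 3)(1 18 6 16 5)(7 10 9)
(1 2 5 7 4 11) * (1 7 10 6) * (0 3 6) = (0 3 6 1 2 5 10)(4 11 7) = [3, 2, 5, 6, 11, 10, 1, 4, 8, 9, 0, 7]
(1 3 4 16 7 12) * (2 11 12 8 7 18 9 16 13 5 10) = (1 3 4 13 5 10 2 11 12)(7 8)(9 16 18) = [0, 3, 11, 4, 13, 10, 6, 8, 7, 16, 2, 12, 1, 5, 14, 15, 18, 17, 9]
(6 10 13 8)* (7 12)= [0, 1, 2, 3, 4, 5, 10, 12, 6, 9, 13, 11, 7, 8]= (6 10 13 8)(7 12)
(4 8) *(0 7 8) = (0 7 8 4) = [7, 1, 2, 3, 0, 5, 6, 8, 4]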